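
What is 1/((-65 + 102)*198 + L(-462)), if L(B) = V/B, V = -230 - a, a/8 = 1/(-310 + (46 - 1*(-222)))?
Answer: 4851/35540839 ≈ 0.00013649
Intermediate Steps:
a = -4/21 (a = 8/(-310 + (46 - 1*(-222))) = 8/(-310 + (46 + 222)) = 8/(-310 + 268) = 8/(-42) = 8*(-1/42) = -4/21 ≈ -0.19048)
V = -4826/21 (V = -230 - 1*(-4/21) = -230 + 4/21 = -4826/21 ≈ -229.81)
L(B) = -4826/(21*B)
1/((-65 + 102)*198 + L(-462)) = 1/((-65 + 102)*198 - 4826/21/(-462)) = 1/(37*198 - 4826/21*(-1/462)) = 1/(7326 + 2413/4851) = 1/(35540839/4851) = 4851/35540839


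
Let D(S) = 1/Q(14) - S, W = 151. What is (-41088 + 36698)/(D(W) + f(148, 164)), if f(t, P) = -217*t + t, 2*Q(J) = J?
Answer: 15365/112416 ≈ 0.13668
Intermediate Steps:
Q(J) = J/2
D(S) = ⅐ - S (D(S) = 1/((½)*14) - S = 1/7 - S = ⅐ - S)
f(t, P) = -216*t
(-41088 + 36698)/(D(W) + f(148, 164)) = (-41088 + 36698)/((⅐ - 1*151) - 216*148) = -4390/((⅐ - 151) - 31968) = -4390/(-1056/7 - 31968) = -4390/(-224832/7) = -4390*(-7/224832) = 15365/112416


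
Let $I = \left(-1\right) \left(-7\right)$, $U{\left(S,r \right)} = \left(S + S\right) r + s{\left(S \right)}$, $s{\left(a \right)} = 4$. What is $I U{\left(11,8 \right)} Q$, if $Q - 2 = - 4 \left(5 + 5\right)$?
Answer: $-47880$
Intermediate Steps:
$U{\left(S,r \right)} = 4 + 2 S r$ ($U{\left(S,r \right)} = \left(S + S\right) r + 4 = 2 S r + 4 = 4 + 2 S r$)
$Q = -38$ ($Q = 2 - 4 \left(5 + 5\right) = 2 - 40 = -38$)
$I = 7$
$I U{\left(11,8 \right)} Q = 7 \left(4 + 2 \cdot 11 \cdot 8\right) \left(-38\right) = 7 \left(4 + 176\right) \left(-38\right) = 7 \cdot 180 \left(-38\right) = 1260 \left(-38\right) = -47880$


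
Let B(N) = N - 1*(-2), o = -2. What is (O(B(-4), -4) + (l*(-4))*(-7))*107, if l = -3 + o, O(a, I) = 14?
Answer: -13482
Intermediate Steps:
B(N) = 2 + N (B(N) = N + 2 = 2 + N)
l = -5 (l = -3 - 2 = -5)
(O(B(-4), -4) + (l*(-4))*(-7))*107 = (14 - 5*(-4)*(-7))*107 = (14 + 20*(-7))*107 = (14 - 140)*107 = -126*107 = -13482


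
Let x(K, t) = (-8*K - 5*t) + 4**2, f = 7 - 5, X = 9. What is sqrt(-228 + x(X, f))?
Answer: 7*I*sqrt(6) ≈ 17.146*I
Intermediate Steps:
f = 2
x(K, t) = 16 - 8*K - 5*t (x(K, t) = (-8*K - 5*t) + 16 = 16 - 8*K - 5*t)
sqrt(-228 + x(X, f)) = sqrt(-228 + (16 - 8*9 - 5*2)) = sqrt(-228 + (16 - 72 - 10)) = sqrt(-228 - 66) = sqrt(-294) = 7*I*sqrt(6)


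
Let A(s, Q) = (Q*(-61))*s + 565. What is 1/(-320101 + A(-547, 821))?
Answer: 1/27074771 ≈ 3.6935e-8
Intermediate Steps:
A(s, Q) = 565 - 61*Q*s (A(s, Q) = (-61*Q)*s + 565 = -61*Q*s + 565 = 565 - 61*Q*s)
1/(-320101 + A(-547, 821)) = 1/(-320101 + (565 - 61*821*(-547))) = 1/(-320101 + (565 + 27394307)) = 1/(-320101 + 27394872) = 1/27074771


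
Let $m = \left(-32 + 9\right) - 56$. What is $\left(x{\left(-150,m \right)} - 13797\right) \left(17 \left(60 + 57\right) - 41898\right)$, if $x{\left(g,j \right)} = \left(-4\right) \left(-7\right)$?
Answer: $549507021$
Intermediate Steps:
$m = -79$ ($m = -23 - 56 = -79$)
$x{\left(g,j \right)} = 28$
$\left(x{\left(-150,m \right)} - 13797\right) \left(17 \left(60 + 57\right) - 41898\right) = \left(28 - 13797\right) \left(17 \left(60 + 57\right) - 41898\right) = - 13769 \left(17 \cdot 117 - 41898\right) = - 13769 \left(1989 - 41898\right) = \left(-13769\right) \left(-39909\right) = 549507021$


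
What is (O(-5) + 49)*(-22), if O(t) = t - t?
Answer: -1078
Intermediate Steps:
O(t) = 0
(O(-5) + 49)*(-22) = (0 + 49)*(-22) = 49*(-22) = -1078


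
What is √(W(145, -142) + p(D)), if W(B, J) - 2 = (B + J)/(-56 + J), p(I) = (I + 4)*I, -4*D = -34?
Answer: √471471/66 ≈ 10.404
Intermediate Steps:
D = 17/2 (D = -¼*(-34) = 17/2 ≈ 8.5000)
p(I) = I*(4 + I) (p(I) = (4 + I)*I = I*(4 + I))
W(B, J) = 2 + (B + J)/(-56 + J)
√(W(145, -142) + p(D)) = √((-112 + 145 + 3*(-142))/(-56 - 142) + 17*(4 + 17/2)/2) = √((-112 + 145 - 426)/(-198) + (17/2)*(25/2)) = √(-1/198*(-393) + 425/4) = √(131/66 + 425/4) = √(14287/132) = √471471/66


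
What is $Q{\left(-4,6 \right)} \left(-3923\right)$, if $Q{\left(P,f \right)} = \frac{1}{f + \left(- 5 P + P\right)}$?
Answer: $- \frac{3923}{22} \approx -178.32$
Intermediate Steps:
$Q{\left(P,f \right)} = \frac{1}{f - 4 P}$
$Q{\left(-4,6 \right)} \left(-3923\right) = \frac{1}{6 - -16} \left(-3923\right) = \frac{1}{6 + 16} \left(-3923\right) = \frac{1}{22} \left(-3923\right) = - \frac{3923}{22}$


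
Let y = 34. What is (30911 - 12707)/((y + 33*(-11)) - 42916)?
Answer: -6068/14415 ≈ -0.42095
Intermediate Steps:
(30911 - 12707)/((y + 33*(-11)) - 42916) = (30911 - 12707)/((34 + 33*(-11)) - 42916) = 18204/((34 - 363) - 42916) = 18204/(-329 - 42916) = 18204/(-43245) = 18204*(-1/43245) = -6068/14415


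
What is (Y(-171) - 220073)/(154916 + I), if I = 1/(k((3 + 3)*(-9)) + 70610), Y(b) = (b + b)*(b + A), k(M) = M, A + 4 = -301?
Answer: -4041518236/10930253297 ≈ -0.36976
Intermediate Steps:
A = -305 (A = -4 - 301 = -305)
Y(b) = 2*b*(-305 + b) (Y(b) = (b + b)*(b - 305) = (2*b)*(-305 + b) = 2*b*(-305 + b))
I = 1/70556 (I = 1/((3 + 3)*(-9) + 70610) = 1/(6*(-9) + 70610) = 1/(-54 + 70610) = 1/70556 ≈ 1.4173e-5)
(Y(-171) - 220073)/(154916 + I) = (2*(-171)*(-305 - 171) - 220073)/(154916 + 1/70556) = (2*(-171)*(-476) - 220073)/(10930253297/70556) = (162792 - 220073)*(70556/10930253297) = -57281*70556/10930253297 = -4041518236/10930253297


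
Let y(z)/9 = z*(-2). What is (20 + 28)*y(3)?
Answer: -2592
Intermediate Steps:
y(z) = -18*z (y(z) = 9*(z*(-2)) = 9*(-2*z) = -18*z)
(20 + 28)*y(3) = (20 + 28)*(-18*3) = 48*(-54) = -2592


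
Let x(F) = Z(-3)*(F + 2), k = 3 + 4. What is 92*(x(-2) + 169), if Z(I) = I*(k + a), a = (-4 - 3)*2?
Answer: 15548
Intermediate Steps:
a = -14 (a = -7*2 = -14)
k = 7
Z(I) = -7*I (Z(I) = I*(7 - 14) = I*(-7) = -7*I)
x(F) = 42 + 21*F (x(F) = (-7*(-3))*(F + 2) = 21*(2 + F) = 42 + 21*F)
92*(x(-2) + 169) = 92*((42 + 21*(-2)) + 169) = 92*((42 - 42) + 169) = 92*(0 + 169) = 92*169 = 15548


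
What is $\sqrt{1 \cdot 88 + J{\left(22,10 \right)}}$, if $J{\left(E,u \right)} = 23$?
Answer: $\sqrt{111} \approx 10.536$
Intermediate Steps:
$\sqrt{1 \cdot 88 + J{\left(22,10 \right)}} = \sqrt{1 \cdot 88 + 23} = \sqrt{88 + 23} = \sqrt{111}$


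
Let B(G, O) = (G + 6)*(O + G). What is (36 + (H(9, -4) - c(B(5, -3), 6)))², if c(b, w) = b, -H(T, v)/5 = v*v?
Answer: 4356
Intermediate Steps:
B(G, O) = (6 + G)*(G + O)
H(T, v) = -5*v² (H(T, v) = -5*v*v = -5*v²)
(36 + (H(9, -4) - c(B(5, -3), 6)))² = (36 + (-5*(-4)² - (5² + 6*5 + 6*(-3) + 5*(-3))))² = (36 + (-5*16 - (25 + 30 - 18 - 15)))² = (36 + (-80 - 1*22))² = (36 + (-80 - 22))² = (36 - 102)² = (-66)² = 4356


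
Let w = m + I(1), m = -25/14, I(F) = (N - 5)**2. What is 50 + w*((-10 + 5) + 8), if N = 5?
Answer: 625/14 ≈ 44.643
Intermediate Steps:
I(F) = 0 (I(F) = (5 - 5)**2 = 0**2 = 0)
m = -25/14 (m = -25*1/14 = -25/14 ≈ -1.7857)
w = -25/14 (w = -25/14 + 0 = -25/14 ≈ -1.7857)
50 + w*((-10 + 5) + 8) = 50 - 25*((-10 + 5) + 8)/14 = 50 - 25*(-5 + 8)/14 = 50 - 25/14*3 = 50 - 75/14 = 625/14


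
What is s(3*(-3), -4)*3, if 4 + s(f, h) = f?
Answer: -39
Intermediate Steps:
s(f, h) = -4 + f
s(3*(-3), -4)*3 = (-4 + 3*(-3))*3 = (-4 - 9)*3 = -13*3 = -39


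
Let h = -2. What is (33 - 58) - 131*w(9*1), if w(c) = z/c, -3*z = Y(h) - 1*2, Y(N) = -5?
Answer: -1592/27 ≈ -58.963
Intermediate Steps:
z = 7/3 (z = -(-5 - 1*2)/3 = -(-5 - 2)/3 = -1/3*(-7) = 7/3 ≈ 2.3333)
w(c) = 7/(3*c)
(33 - 58) - 131*w(9*1) = (33 - 58) - 917/(3*(9*1)) = -25 - 917/(3*9) = -25 - 131*7/27 = -25 - 917/27 = -1592/27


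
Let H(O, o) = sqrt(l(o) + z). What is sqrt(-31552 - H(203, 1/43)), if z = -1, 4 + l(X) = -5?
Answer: sqrt(-31552 - I*sqrt(10)) ≈ 0.0089 - 177.63*I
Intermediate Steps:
l(X) = -9 (l(X) = -4 - 5 = -9)
H(O, o) = I*sqrt(10) (H(O, o) = sqrt(-9 - 1) = sqrt(-10) = I*sqrt(10))
sqrt(-31552 - H(203, 1/43)) = sqrt(-31552 - I*sqrt(10))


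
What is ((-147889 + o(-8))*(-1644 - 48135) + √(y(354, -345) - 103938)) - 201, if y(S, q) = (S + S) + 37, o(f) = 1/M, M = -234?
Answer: 191405930111/26 + I*√103193 ≈ 7.3618e+9 + 321.24*I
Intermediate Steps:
o(f) = -1/234 (o(f) = 1/(-234) = -1/234)
y(S, q) = 37 + 2*S (y(S, q) = 2*S + 37 = 37 + 2*S)
((-147889 + o(-8))*(-1644 - 48135) + √(y(354, -345) - 103938)) - 201 = ((-147889 - 1/234)*(-1644 - 48135) + √((37 + 2*354) - 103938)) - 201 = (-34606027/234*(-49779) + √((37 + 708) - 103938)) - 201 = (191405935337/26 + √(745 - 103938)) - 201 = (191405935337/26 + √(-103193)) - 201 = (191405935337/26 + I*√103193) - 201 = 191405930111/26 + I*√103193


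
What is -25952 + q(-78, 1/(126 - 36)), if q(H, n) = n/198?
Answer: -462464639/17820 ≈ -25952.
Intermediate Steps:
q(H, n) = n/198 (q(H, n) = n*(1/198) = n/198)
-25952 + q(-78, 1/(126 - 36)) = -25952 + 1/(198*(126 - 36)) = -25952 + (1/198)/90 = -25952 + (1/198)*(1/90) = -25952 + 1/17820 = -462464639/17820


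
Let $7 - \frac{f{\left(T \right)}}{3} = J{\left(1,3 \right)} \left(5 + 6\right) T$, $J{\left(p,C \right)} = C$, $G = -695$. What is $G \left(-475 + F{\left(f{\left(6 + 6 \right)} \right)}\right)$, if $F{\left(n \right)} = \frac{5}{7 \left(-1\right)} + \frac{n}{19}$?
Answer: $\frac{49650105}{133} \approx 3.7331 \cdot 10^{5}$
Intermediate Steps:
$f{\left(T \right)} = 21 - 99 T$ ($f{\left(T \right)} = 21 - 3 \cdot 3 \left(5 + 6\right) T = 21 - 3 \cdot 3 \cdot 11 T = 21 - 3 \cdot 33 T = 21 - 99 T$)
$F{\left(n \right)} = - \frac{5}{7} + \frac{n}{19}$ ($F{\left(n \right)} = \frac{5}{-7} + n \frac{1}{19} = 5 \left(- \frac{1}{7}\right) + \frac{n}{19} = - \frac{5}{7} + \frac{n}{19}$)
$G \left(-475 + F{\left(f{\left(6 + 6 \right)} \right)}\right) = - 695 \left(-475 + \left(- \frac{5}{7} + \frac{21 - 99 \left(6 + 6\right)}{19}\right)\right) = - 695 \left(-475 + \left(- \frac{5}{7} + \frac{21 - 1188}{19}\right)\right) = - 695 \left(-475 + \left(- \frac{5}{7} + \frac{1}{19} \left(-1167\right)\right)\right) = - 695 \left(-475 - \frac{8264}{133}\right) = \left(-695\right) \left(- \frac{71439}{133}\right) = \frac{49650105}{133}$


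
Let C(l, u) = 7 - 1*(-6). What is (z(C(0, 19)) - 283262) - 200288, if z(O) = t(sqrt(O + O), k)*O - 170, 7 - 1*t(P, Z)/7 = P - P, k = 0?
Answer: -483083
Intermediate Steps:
t(P, Z) = 49 (t(P, Z) = 49 - 7*(P - P) = 49 - 7*0 = 49 + 0 = 49)
C(l, u) = 13 (C(l, u) = 7 + 6 = 13)
z(O) = -170 + 49*O (z(O) = 49*O - 170 = -170 + 49*O)
(z(C(0, 19)) - 283262) - 200288 = ((-170 + 49*13) - 283262) - 200288 = ((-170 + 637) - 283262) - 200288 = (467 - 283262) - 200288 = -282795 - 200288 = -483083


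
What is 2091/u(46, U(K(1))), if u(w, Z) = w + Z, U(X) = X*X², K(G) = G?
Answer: 2091/47 ≈ 44.489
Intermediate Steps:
U(X) = X³
u(w, Z) = Z + w
2091/u(46, U(K(1))) = 2091/(1³ + 46) = 2091/(1 + 46) = 2091/47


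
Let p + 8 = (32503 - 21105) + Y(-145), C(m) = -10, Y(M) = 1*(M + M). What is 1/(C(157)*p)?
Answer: -1/111000 ≈ -9.0090e-6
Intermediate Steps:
Y(M) = 2*M (Y(M) = 1*(2*M) = 2*M)
p = 11100 (p = -8 + ((32503 - 21105) + 2*(-145)) = -8 + (11398 - 290) = -8 + 11108 = 11100)
1/(C(157)*p) = 1/(-10*11100) = -1/10*1/11100 = -1/111000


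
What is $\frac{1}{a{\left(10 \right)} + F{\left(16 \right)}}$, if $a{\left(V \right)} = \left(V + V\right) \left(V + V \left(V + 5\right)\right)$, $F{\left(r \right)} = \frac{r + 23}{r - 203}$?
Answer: $\frac{187}{598361} \approx 0.00031252$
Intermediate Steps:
$F{\left(r \right)} = \frac{23 + r}{-203 + r}$
$a{\left(V \right)} = 2 V \left(V + V \left(5 + V\right)\right)$
$\frac{1}{a{\left(10 \right)} + F{\left(16 \right)}} = \frac{1}{2 \cdot 10^{2} \left(6 + 10\right) + \frac{23 + 16}{-203 + 16}} = \frac{1}{2 \cdot 100 \cdot 16 + \frac{1}{-187} \cdot 39} = \frac{1}{3200 - \frac{39}{187}} = \frac{1}{\frac{598361}{187}} = \frac{187}{598361}$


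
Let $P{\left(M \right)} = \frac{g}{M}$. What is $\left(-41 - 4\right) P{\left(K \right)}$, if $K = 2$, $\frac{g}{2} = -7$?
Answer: $315$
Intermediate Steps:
$g = -14$ ($g = 2 \left(-7\right) = -14$)
$P{\left(M \right)} = - \frac{14}{M}$
$\left(-41 - 4\right) P{\left(K \right)} = \left(-41 - 4\right) \left(- \frac{14}{2}\right) = - 45 \left(\left(-14\right) \frac{1}{2}\right) = \left(-45\right) \left(-7\right) = 315$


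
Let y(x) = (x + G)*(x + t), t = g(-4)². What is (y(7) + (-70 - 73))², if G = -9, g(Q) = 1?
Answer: 25281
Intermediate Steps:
t = 1 (t = 1² = 1)
y(x) = (1 + x)*(-9 + x) (y(x) = (x - 9)*(x + 1) = (-9 + x)*(1 + x) = (1 + x)*(-9 + x))
(y(7) + (-70 - 73))² = ((-9 + 7² - 8*7) + (-70 - 73))² = ((-9 + 49 - 56) - 143)² = (-16 - 143)² = (-159)² = 25281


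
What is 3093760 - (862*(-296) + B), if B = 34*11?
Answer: 3348538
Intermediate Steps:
B = 374
3093760 - (862*(-296) + B) = 3093760 - (862*(-296) + 374) = 3093760 - (-255152 + 374) = 3093760 - 1*(-254778) = 3093760 + 254778 = 3348538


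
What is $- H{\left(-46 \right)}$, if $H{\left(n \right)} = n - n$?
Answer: $0$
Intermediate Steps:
$H{\left(n \right)} = 0$
$- H{\left(-46 \right)} = \left(-1\right) 0 = 0$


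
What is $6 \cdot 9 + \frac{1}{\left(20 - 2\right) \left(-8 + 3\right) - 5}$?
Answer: $\frac{5129}{95} \approx 53.99$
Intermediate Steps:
$6 \cdot 9 + \frac{1}{\left(20 - 2\right) \left(-8 + 3\right) - 5} = 54 + \frac{1}{18 \left(-5\right) - 5} = 54 + \frac{1}{-90 - 5} = 54 + \frac{1}{-95} = 54 - \frac{1}{95} = \frac{5129}{95}$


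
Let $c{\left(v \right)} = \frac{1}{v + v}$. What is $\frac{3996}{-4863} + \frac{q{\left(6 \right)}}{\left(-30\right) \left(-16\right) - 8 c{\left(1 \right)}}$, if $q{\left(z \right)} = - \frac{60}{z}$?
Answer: $- \frac{325121}{385798} \approx -0.84272$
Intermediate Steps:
$c{\left(v \right)} = \frac{1}{2 v}$
$\frac{3996}{-4863} + \frac{q{\left(6 \right)}}{\left(-30\right) \left(-16\right) - 8 c{\left(1 \right)}} = \frac{3996}{-4863} + \frac{\left(-60\right) \frac{1}{6}}{\left(-30\right) \left(-16\right) - 8 \frac{1}{2 \cdot 1}} = 3996 \left(- \frac{1}{4863}\right) + \frac{\left(-60\right) \frac{1}{6}}{480 - 8 \cdot \frac{1}{2} \cdot 1} = - \frac{1332}{1621} - \frac{10}{480 - 4} = - \frac{1332}{1621} - \frac{10}{476} = - \frac{1332}{1621} - \frac{5}{238} = - \frac{325121}{385798}$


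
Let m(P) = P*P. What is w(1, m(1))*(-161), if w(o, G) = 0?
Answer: 0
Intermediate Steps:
m(P) = P**2
w(1, m(1))*(-161) = 0*(-161) = 0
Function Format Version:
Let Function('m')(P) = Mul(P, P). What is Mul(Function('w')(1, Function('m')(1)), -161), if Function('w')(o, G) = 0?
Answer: 0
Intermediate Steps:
Function('m')(P) = Pow(P, 2)
Mul(Function('w')(1, Function('m')(1)), -161) = Mul(0, -161) = 0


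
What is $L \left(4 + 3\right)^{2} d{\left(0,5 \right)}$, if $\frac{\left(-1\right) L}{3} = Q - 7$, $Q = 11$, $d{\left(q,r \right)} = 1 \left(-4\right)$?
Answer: $2352$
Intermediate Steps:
$d{\left(q,r \right)} = -4$
$L = -12$ ($L = - 3 \left(11 - 7\right) = \left(-3\right) 4 = -12$)
$L \left(4 + 3\right)^{2} d{\left(0,5 \right)} = - 12 \left(4 + 3\right)^{2} \left(-4\right) = - 12 \cdot 7^{2} \left(-4\right) = \left(-12\right) 49 \left(-4\right) = \left(-588\right) \left(-4\right) = 2352$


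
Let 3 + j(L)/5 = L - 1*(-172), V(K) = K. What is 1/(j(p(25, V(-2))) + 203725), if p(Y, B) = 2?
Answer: 1/204580 ≈ 4.8881e-6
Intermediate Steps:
j(L) = 845 + 5*L (j(L) = -15 + 5*(L - 1*(-172)) = -15 + 5*(L + 172) = -15 + 5*(172 + L) = -15 + (860 + 5*L) = 845 + 5*L)
1/(j(p(25, V(-2))) + 203725) = 1/((845 + 5*2) + 203725) = 1/((845 + 10) + 203725) = 1/(855 + 203725) = 1/204580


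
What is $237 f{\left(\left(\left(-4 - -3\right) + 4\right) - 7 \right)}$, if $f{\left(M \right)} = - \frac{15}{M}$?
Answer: $\frac{3555}{4} \approx 888.75$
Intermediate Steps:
$237 f{\left(\left(\left(-4 - -3\right) + 4\right) - 7 \right)} = 237 \left(- \frac{15}{\left(\left(-4 - -3\right) + 4\right) - 7}\right) = 237 \left(- \frac{15}{\left(\left(-4 + 3\right) + 4\right) - 7}\right) = 237 \left(- \frac{15}{\left(-1 + 4\right) - 7}\right) = 237 \left(- \frac{15}{3 - 7}\right) = 237 \left(- \frac{15}{-4}\right) = 237 \left(\left(-15\right) \left(- \frac{1}{4}\right)\right) = 237 \cdot \frac{15}{4} = \frac{3555}{4}$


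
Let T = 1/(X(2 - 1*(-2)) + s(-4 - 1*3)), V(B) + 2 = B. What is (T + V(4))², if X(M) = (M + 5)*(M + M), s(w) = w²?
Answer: 59049/14641 ≈ 4.0331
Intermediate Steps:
X(M) = 2*M*(5 + M) (X(M) = (5 + M)*(2*M) = 2*M*(5 + M))
V(B) = -2 + B
T = 1/121 (T = 1/(2*(2 - 1*(-2))*(5 + (2 - 1*(-2))) + (-4 - 1*3)²) = 1/(2*(2 + 2)*(5 + (2 + 2)) + (-4 - 3)²) = 1/(2*4*(5 + 4) + (-7)²) = 1/(2*4*9 + 49) = 1/(72 + 49) = 1/121 ≈ 0.0082645)
(T + V(4))² = (1/121 + (-2 + 4))² = (1/121 + 2)² = (243/121)² = 59049/14641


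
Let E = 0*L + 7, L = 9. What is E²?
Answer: 49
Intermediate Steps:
E = 7 (E = 0*9 + 7 = 0 + 7 = 7)
E² = 7² = 49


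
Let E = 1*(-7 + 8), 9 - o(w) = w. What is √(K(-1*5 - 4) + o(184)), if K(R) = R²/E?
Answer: I*√94 ≈ 9.6954*I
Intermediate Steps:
o(w) = 9 - w
E = 1 (E = 1*1 = 1)
K(R) = R² (K(R) = R²/1 = 1*R² = R²)
√(K(-1*5 - 4) + o(184)) = √((-1*5 - 4)² + (9 - 1*184)) = √((-5 - 4)² + (9 - 184)) = √((-9)² - 175) = √(81 - 175) = √(-94) = I*√94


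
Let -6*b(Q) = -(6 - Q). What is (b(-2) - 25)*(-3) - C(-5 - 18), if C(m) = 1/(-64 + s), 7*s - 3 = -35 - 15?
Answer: 35152/495 ≈ 71.014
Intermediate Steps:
b(Q) = 1 - Q/6 (b(Q) = -(-1)*(6 - Q)/6 = -(-6 + Q)/6 = 1 - Q/6)
s = -47/7 (s = 3/7 + (-35 - 15)/7 = 3/7 + (⅐)*(-50) = 3/7 - 50/7 = -47/7 ≈ -6.7143)
C(m) = -7/495 (C(m) = 1/(-64 - 47/7) = 1/(-495/7) = -7/495)
(b(-2) - 25)*(-3) - C(-5 - 18) = ((1 - ⅙*(-2)) - 25)*(-3) - 1*(-7/495) = ((1 + ⅓) - 25)*(-3) + 7/495 = (4/3 - 25)*(-3) + 7/495 = -71/3*(-3) + 7/495 = 71 + 7/495 = 35152/495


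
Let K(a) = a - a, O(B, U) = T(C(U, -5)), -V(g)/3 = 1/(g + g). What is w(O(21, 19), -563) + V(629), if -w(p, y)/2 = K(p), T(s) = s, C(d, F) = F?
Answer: -3/1258 ≈ -0.0023847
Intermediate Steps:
V(g) = -3/(2*g) (V(g) = -3/(g + g) = -3*1/(2*g) = -3/(2*g))
O(B, U) = -5
K(a) = 0
w(p, y) = 0 (w(p, y) = -2*0 = 0)
w(O(21, 19), -563) + V(629) = 0 - 3/2/629 = 0 - 3/2*1/629 = 0 - 3/1258 = -3/1258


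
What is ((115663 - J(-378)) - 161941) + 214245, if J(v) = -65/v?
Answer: 63491461/378 ≈ 1.6797e+5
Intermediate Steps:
((115663 - J(-378)) - 161941) + 214245 = ((115663 - (-65)/(-378)) - 161941) + 214245 = ((115663 - (-65)*(-1)/378) - 161941) + 214245 = ((115663 - 1*65/378) - 161941) + 214245 = ((115663 - 65/378) - 161941) + 214245 = (43720549/378 - 161941) + 214245 = -17493149/378 + 214245 = 63491461/378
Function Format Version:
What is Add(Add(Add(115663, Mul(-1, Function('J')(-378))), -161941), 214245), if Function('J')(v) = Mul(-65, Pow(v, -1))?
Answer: Rational(63491461, 378) ≈ 1.6797e+5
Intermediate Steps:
Add(Add(Add(115663, Mul(-1, Function('J')(-378))), -161941), 214245) = Add(Add(Add(115663, Mul(-1, Mul(-65, Pow(-378, -1)))), -161941), 214245) = Add(Add(Add(115663, Mul(-1, Mul(-65, Rational(-1, 378)))), -161941), 214245) = Add(Add(Add(115663, Mul(-1, Rational(65, 378))), -161941), 214245) = Add(Add(Add(115663, Rational(-65, 378)), -161941), 214245) = Add(Add(Rational(43720549, 378), -161941), 214245) = Add(Rational(-17493149, 378), 214245) = Rational(63491461, 378)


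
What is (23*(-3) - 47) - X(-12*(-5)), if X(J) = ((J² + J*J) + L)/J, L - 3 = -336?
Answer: -4609/20 ≈ -230.45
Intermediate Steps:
L = -333 (L = 3 - 336 = -333)
X(J) = (-333 + 2*J²)/J (X(J) = ((J² + J*J) - 333)/J = ((J² + J²) - 333)/J = (2*J² - 333)/J = (-333 + 2*J²)/J)
(23*(-3) - 47) - X(-12*(-5)) = (23*(-3) - 47) - (-333/((-12*(-5))) + 2*(-12*(-5))) = (-69 - 47) - (-333/60 + 2*60) = -116 - (-333*1/60 + 120) = -116 - (-111/20 + 120) = -116 - 1*2289/20 = -116 - 2289/20 = -4609/20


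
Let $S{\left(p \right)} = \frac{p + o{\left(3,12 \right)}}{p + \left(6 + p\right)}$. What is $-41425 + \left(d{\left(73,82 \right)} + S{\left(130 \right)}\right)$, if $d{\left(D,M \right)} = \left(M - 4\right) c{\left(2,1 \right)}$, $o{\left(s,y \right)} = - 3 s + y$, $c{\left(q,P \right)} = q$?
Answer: $- \frac{82537}{2} \approx -41269.0$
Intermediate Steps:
$o{\left(s,y \right)} = y - 3 s$
$S{\left(p \right)} = \frac{3 + p}{6 + 2 p}$ ($S{\left(p \right)} = \frac{p + \left(12 - 9\right)}{p + \left(6 + p\right)} = \frac{p + \left(12 - 9\right)}{6 + 2 p} = \frac{p + 3}{6 + 2 p} = \frac{3 + p}{6 + 2 p}$)
$d{\left(D,M \right)} = -8 + 2 M$ ($d{\left(D,M \right)} = \left(M - 4\right) 2 = \left(-4 + M\right) 2 = -8 + 2 M$)
$-41425 + \left(d{\left(73,82 \right)} + S{\left(130 \right)}\right) = -41425 + \left(\left(-8 + 2 \cdot 82\right) + \frac{1}{2}\right) = -41425 + \left(\left(-8 + 164\right) + \frac{1}{2}\right) = -41425 + \left(156 + \frac{1}{2}\right) = -41425 + \frac{313}{2} = - \frac{82537}{2}$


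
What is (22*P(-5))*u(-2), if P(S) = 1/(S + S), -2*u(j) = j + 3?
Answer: 11/10 ≈ 1.1000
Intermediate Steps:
u(j) = -3/2 - j/2 (u(j) = -(j + 3)/2 = -(3 + j)/2 = -3/2 - j/2)
P(S) = 1/(2*S)
(22*P(-5))*u(-2) = (22*((1/2)/(-5)))*(-3/2 - 1/2*(-2)) = (22*((1/2)*(-1/5)))*(-3/2 + 1) = (22*(-1/10))*(-1/2) = -11/5*(-1/2) = 11/10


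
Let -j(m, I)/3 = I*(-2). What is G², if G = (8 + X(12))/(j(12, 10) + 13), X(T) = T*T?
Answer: 23104/5329 ≈ 4.3355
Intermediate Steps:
j(m, I) = 6*I (j(m, I) = -3*I*(-2) = -(-6)*I = 6*I)
X(T) = T²
G = 152/73 (G = (8 + 12²)/(6*10 + 13) = (8 + 144)/(60 + 13) = 152/73 ≈ 2.0822)
G² = (152/73)² = 23104/5329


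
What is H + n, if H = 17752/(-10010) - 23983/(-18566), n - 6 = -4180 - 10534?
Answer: -195250534363/13274690 ≈ -14708.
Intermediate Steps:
n = -14708 (n = 6 + (-4180 - 10534) = 6 - 14714 = -14708)
H = -6393843/13274690 (H = 17752*(-1/10010) - 23983*(-1/18566) = -1268/715 + 23983/18566 = -6393843/13274690 ≈ -0.48166)
H + n = -6393843/13274690 - 14708 = -195250534363/13274690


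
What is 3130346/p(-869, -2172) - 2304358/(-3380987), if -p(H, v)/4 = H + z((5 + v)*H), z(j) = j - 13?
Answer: 3382884646805/12727664703734 ≈ 0.26579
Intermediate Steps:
z(j) = -13 + j
p(H, v) = 52 - 4*H - 4*H*(5 + v) (p(H, v) = -4*(H + (-13 + (5 + v)*H)) = -4*(H + (-13 + H*(5 + v))) = -4*(-13 + H + H*(5 + v)) = 52 - 4*H - 4*H*(5 + v))
3130346/p(-869, -2172) - 2304358/(-3380987) = 3130346/(52 - 4*(-869) - 4*(-869)*(5 - 2172)) - 2304358/(-3380987) = 3130346/(52 + 3476 - 4*(-869)*(-2167)) - 2304358*(-1/3380987) = 3130346/(52 + 3476 - 7532492) + 2304358/3380987 = 3130346/(-7528964) + 2304358/3380987 = 3130346*(-1/7528964) + 2304358/3380987 = -1565173/3764482 + 2304358/3380987 = 3382884646805/12727664703734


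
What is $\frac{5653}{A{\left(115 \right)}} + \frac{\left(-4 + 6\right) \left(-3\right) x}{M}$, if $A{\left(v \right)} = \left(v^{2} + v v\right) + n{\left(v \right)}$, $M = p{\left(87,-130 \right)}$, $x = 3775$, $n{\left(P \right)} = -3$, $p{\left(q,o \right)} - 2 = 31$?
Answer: $- \frac{199612667}{290917} \approx -686.15$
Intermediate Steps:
$p{\left(q,o \right)} = 33$ ($p{\left(q,o \right)} = 2 + 31 = 33$)
$M = 33$
$A{\left(v \right)} = -3 + 2 v^{2}$ ($A{\left(v \right)} = \left(v^{2} + v v\right) - 3 = \left(v^{2} + v^{2}\right) - 3 = 2 v^{2} - 3 = -3 + 2 v^{2}$)
$\frac{5653}{A{\left(115 \right)}} + \frac{\left(-4 + 6\right) \left(-3\right) x}{M} = \frac{5653}{-3 + 2 \cdot 115^{2}} + \frac{\left(-4 + 6\right) \left(-3\right) 3775}{33} = \frac{5653}{-3 + 2 \cdot 13225} + 2 \left(-3\right) 3775 \cdot \frac{1}{33} = \frac{5653}{-3 + 26450} + \left(-6\right) 3775 \cdot \frac{1}{33} = \frac{5653}{26447} - \frac{7550}{11} = - \frac{199612667}{290917}$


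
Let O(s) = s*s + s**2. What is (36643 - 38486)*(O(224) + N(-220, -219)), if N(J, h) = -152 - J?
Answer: -185074060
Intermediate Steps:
O(s) = 2*s**2 (O(s) = s**2 + s**2 = 2*s**2)
(36643 - 38486)*(O(224) + N(-220, -219)) = (36643 - 38486)*(2*224**2 + (-152 - 1*(-220))) = -1843*(2*50176 + (-152 + 220)) = -1843*(100352 + 68) = -1843*100420 = -185074060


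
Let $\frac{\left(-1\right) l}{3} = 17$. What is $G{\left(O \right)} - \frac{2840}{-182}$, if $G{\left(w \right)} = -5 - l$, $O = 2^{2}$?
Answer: $\frac{5606}{91} \approx 61.604$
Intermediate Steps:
$l = -51$ ($l = \left(-3\right) 17 = -51$)
$O = 4$
$G{\left(w \right)} = 46$ ($G{\left(w \right)} = -5 - -51 = -5 + 51 = 46$)
$G{\left(O \right)} - \frac{2840}{-182} = 46 - \frac{2840}{-182} = 46 - 2840 \left(- \frac{1}{182}\right) = 46 - - \frac{1420}{91} = 46 + \frac{1420}{91} = \frac{5606}{91}$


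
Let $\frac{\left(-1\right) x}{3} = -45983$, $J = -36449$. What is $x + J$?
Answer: $101500$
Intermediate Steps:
$x = 137949$ ($x = \left(-3\right) \left(-45983\right) = 137949$)
$x + J = 137949 - 36449 = 101500$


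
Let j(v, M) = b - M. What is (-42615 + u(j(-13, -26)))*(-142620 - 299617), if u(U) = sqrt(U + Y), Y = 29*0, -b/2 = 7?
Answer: 18845929755 - 884474*sqrt(3) ≈ 1.8844e+10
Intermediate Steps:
b = -14 (b = -2*7 = -14)
j(v, M) = -14 - M
Y = 0
u(U) = sqrt(U) (u(U) = sqrt(U + 0) = sqrt(U))
(-42615 + u(j(-13, -26)))*(-142620 - 299617) = (-42615 + sqrt(-14 - 1*(-26)))*(-142620 - 299617) = (-42615 + sqrt(-14 + 26))*(-442237) = (-42615 + sqrt(12))*(-442237) = (-42615 + 2*sqrt(3))*(-442237) = 18845929755 - 884474*sqrt(3)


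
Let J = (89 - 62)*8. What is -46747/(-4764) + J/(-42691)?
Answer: 1994647153/203379924 ≈ 9.8075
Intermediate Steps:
J = 216 (J = 27*8 = 216)
-46747/(-4764) + J/(-42691) = -46747/(-4764) + 216/(-42691) = -46747*(-1/4764) + 216*(-1/42691) = 46747/4764 - 216/42691 = 1994647153/203379924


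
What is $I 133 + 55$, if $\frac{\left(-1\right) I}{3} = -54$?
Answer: $21601$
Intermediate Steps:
$I = 162$ ($I = \left(-3\right) \left(-54\right) = 162$)
$I 133 + 55 = 162 \cdot 133 + 55 = 21546 + 55 = 21601$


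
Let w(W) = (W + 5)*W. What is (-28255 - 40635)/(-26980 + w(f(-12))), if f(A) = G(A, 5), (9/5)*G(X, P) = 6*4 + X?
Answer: 62001/24212 ≈ 2.5608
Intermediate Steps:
G(X, P) = 40/3 + 5*X/9 (G(X, P) = 5*(6*4 + X)/9 = 5*(24 + X)/9 = 40/3 + 5*X/9)
f(A) = 40/3 + 5*A/9
w(W) = W*(5 + W) (w(W) = (5 + W)*W = W*(5 + W))
(-28255 - 40635)/(-26980 + w(f(-12))) = (-28255 - 40635)/(-26980 + (40/3 + (5/9)*(-12))*(5 + (40/3 + (5/9)*(-12)))) = -68890/(-26980 + (40/3 - 20/3)*(5 + (40/3 - 20/3))) = -68890/(-26980 + 20*(5 + 20/3)/3) = -68890/(-26980 + (20/3)*(35/3)) = -68890/(-26980 + 700/9) = -68890/(-242120/9) = -68890*(-9/242120) = 62001/24212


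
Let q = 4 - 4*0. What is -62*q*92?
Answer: -22816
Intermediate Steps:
q = 4 (q = 4 + 0 = 4)
-62*q*92 = -62*4*92 = -248*92 = -22816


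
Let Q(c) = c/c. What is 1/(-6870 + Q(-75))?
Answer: -1/6869 ≈ -0.00014558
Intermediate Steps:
Q(c) = 1
1/(-6870 + Q(-75)) = 1/(-6870 + 1) = 1/(-6869) = -1/6869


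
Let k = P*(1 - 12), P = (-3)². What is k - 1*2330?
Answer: -2429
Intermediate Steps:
P = 9
k = -99 (k = 9*(1 - 12) = 9*(-11) = -99)
k - 1*2330 = -99 - 1*2330 = -99 - 2330 = -2429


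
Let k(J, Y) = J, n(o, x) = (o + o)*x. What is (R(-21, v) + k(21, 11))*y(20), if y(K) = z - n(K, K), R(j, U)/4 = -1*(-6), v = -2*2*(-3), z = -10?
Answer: -36450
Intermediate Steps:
n(o, x) = 2*o*x (n(o, x) = (2*o)*x = 2*o*x)
v = 12 (v = -4*(-3) = 12)
R(j, U) = 24 (R(j, U) = 4*(-1*(-6)) = 4*6 = 24)
y(K) = -10 - 2*K**2 (y(K) = -10 - 2*K*K = -10 - 2*K**2)
(R(-21, v) + k(21, 11))*y(20) = (24 + 21)*(-10 - 2*20**2) = 45*(-10 - 2*400) = 45*(-10 - 800) = 45*(-810) = -36450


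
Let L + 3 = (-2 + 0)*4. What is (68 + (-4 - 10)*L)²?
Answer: 49284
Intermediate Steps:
L = -11 (L = -3 + (-2 + 0)*4 = -3 - 2*4 = -3 - 8 = -11)
(68 + (-4 - 10)*L)² = (68 + (-4 - 10)*(-11))² = (68 - 14*(-11))² = (68 + 154)² = 222² = 49284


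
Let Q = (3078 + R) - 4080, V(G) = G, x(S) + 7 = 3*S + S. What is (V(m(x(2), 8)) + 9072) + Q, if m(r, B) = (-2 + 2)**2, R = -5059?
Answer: 3011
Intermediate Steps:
x(S) = -7 + 4*S (x(S) = -7 + (3*S + S) = -7 + 4*S)
m(r, B) = 0 (m(r, B) = 0**2 = 0)
Q = -6061 (Q = (3078 - 5059) - 4080 = -1981 - 4080 = -6061)
(V(m(x(2), 8)) + 9072) + Q = (0 + 9072) - 6061 = 9072 - 6061 = 3011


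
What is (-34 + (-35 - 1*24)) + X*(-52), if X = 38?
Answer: -2069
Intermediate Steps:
(-34 + (-35 - 1*24)) + X*(-52) = (-34 + (-35 - 1*24)) + 38*(-52) = (-34 + (-35 - 24)) - 1976 = (-34 - 59) - 1976 = -93 - 1976 = -2069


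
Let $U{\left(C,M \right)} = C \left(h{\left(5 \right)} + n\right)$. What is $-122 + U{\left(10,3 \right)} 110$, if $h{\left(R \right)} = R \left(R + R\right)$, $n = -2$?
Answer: $52678$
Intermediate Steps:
$h{\left(R \right)} = 2 R^{2}$ ($h{\left(R \right)} = R 2 R = 2 R^{2}$)
$U{\left(C,M \right)} = 48 C$ ($U{\left(C,M \right)} = C \left(2 \cdot 5^{2} - 2\right) = C \left(2 \cdot 25 - 2\right) = C \left(50 - 2\right) = C 48 = 48 C$)
$-122 + U{\left(10,3 \right)} 110 = -122 + 48 \cdot 10 \cdot 110 = -122 + 480 \cdot 110 = -122 + 52800 = 52678$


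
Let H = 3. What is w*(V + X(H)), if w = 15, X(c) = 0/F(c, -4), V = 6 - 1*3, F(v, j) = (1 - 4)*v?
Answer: 45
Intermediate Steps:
F(v, j) = -3*v
V = 3 (V = 6 - 3 = 3)
X(c) = 0 (X(c) = 0/((-3*c)) = 0*(-1/(3*c)) = 0)
w*(V + X(H)) = 15*(3 + 0) = 15*3 = 45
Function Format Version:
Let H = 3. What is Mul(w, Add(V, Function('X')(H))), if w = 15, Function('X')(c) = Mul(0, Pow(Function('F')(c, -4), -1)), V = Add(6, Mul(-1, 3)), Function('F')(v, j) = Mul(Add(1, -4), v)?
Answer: 45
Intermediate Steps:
Function('F')(v, j) = Mul(-3, v)
V = 3 (V = Add(6, -3) = 3)
Function('X')(c) = 0 (Function('X')(c) = Mul(0, Pow(Mul(-3, c), -1)) = Mul(0, Mul(Rational(-1, 3), Pow(c, -1))) = 0)
Mul(w, Add(V, Function('X')(H))) = Mul(15, Add(3, 0)) = Mul(15, 3) = 45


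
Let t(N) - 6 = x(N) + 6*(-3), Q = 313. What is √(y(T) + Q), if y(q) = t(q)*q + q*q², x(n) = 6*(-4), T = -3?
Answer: √394 ≈ 19.849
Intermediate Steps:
x(n) = -24
t(N) = -36 (t(N) = 6 + (-24 + 6*(-3)) = 6 + (-24 - 18) = 6 - 42 = -36)
y(q) = q³ - 36*q (y(q) = -36*q + q*q² = -36*q + q³ = q³ - 36*q)
√(y(T) + Q) = √(-3*(-36 + (-3)²) + 313) = √(-3*(-36 + 9) + 313) = √(-3*(-27) + 313) = √(81 + 313) = √394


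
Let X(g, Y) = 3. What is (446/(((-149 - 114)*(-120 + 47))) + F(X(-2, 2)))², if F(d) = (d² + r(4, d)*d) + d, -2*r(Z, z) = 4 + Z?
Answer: 198916/368601601 ≈ 0.00053965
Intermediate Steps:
r(Z, z) = -2 - Z/2 (r(Z, z) = -(4 + Z)/2 = -2 - Z/2)
F(d) = d² - 3*d (F(d) = (d² + (-2 - ½*4)*d) + d = (d² + (-2 - 2)*d) + d = (d² - 4*d) + d = d² - 3*d)
(446/(((-149 - 114)*(-120 + 47))) + F(X(-2, 2)))² = (446/(((-149 - 114)*(-120 + 47))) + 3*(-3 + 3))² = (446/((-263*(-73))) + 3*0)² = (446/19199 + 0)² = (446/19199)² = 198916/368601601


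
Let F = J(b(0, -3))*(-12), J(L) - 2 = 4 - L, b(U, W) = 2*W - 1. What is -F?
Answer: 156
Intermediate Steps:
b(U, W) = -1 + 2*W
J(L) = 6 - L (J(L) = 2 + (4 - L) = 6 - L)
F = -156 (F = (6 - (-1 + 2*(-3)))*(-12) = (6 - (-1 - 6))*(-12) = (6 - 1*(-7))*(-12) = (6 + 7)*(-12) = 13*(-12) = -156)
-F = -1*(-156) = 156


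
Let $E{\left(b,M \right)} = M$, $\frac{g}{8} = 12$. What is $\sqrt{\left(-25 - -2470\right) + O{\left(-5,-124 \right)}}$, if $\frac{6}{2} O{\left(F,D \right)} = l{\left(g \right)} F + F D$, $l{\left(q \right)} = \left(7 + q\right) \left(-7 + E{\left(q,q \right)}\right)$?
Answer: $\frac{2 i \sqrt{28410}}{3} \approx 112.37 i$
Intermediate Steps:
$g = 96$ ($g = 8 \cdot 12 = 96$)
$l{\left(q \right)} = \left(-7 + q\right) \left(7 + q\right)$ ($l{\left(q \right)} = \left(7 + q\right) \left(-7 + q\right) = \left(-7 + q\right) \left(7 + q\right)$)
$O{\left(F,D \right)} = \frac{9167 F}{3} + \frac{D F}{3}$ ($O{\left(F,D \right)} = \frac{\left(-49 + 96^{2}\right) F + F D}{3} = \frac{\left(-49 + 9216\right) F + D F}{3} = \frac{9167 F + D F}{3} = \frac{9167 F}{3} + \frac{D F}{3}$)
$\sqrt{\left(-25 - -2470\right) + O{\left(-5,-124 \right)}} = \sqrt{\left(-25 - -2470\right) + \frac{1}{3} \left(-5\right) \left(9167 - 124\right)} = \sqrt{\left(-25 + 2470\right) + \frac{1}{3} \left(-5\right) 9043} = \sqrt{2445 - \frac{45215}{3}} = \sqrt{- \frac{37880}{3}} = \frac{2 i \sqrt{28410}}{3}$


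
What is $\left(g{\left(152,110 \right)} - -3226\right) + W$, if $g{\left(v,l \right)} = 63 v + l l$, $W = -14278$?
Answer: $10624$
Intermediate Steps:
$g{\left(v,l \right)} = l^{2} + 63 v$ ($g{\left(v,l \right)} = 63 v + l^{2} = l^{2} + 63 v$)
$\left(g{\left(152,110 \right)} - -3226\right) + W = \left(\left(110^{2} + 63 \cdot 152\right) - -3226\right) - 14278 = \left(\left(12100 + 9576\right) + 3226\right) - 14278 = \left(21676 + 3226\right) - 14278 = 24902 - 14278 = 10624$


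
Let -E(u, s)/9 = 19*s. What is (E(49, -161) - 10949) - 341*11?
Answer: 12831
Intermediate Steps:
E(u, s) = -171*s
(E(49, -161) - 10949) - 341*11 = (-171*(-161) - 10949) - 341*11 = (27531 - 10949) - 3751 = 16582 - 3751 = 12831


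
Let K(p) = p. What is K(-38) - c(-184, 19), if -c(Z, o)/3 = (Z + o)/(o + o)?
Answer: -1939/38 ≈ -51.026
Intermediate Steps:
c(Z, o) = -3*(Z + o)/(2*o) (c(Z, o) = -3*(Z + o)/(o + o) = -3*(Z + o)/(2*o))
K(-38) - c(-184, 19) = -38 - 3*(-1*(-184) - 1*19)/(2*19) = -38 - 3*(184 - 19)/(2*19) = -38 - 3*165/(2*19) = -38 - 1*495/38 = -38 - 495/38 = -1939/38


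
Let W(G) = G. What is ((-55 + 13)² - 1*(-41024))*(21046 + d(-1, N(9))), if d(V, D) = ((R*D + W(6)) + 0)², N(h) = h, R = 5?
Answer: 1011807836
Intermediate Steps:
d(V, D) = (6 + 5*D)² (d(V, D) = ((5*D + 6) + 0)² = ((6 + 5*D) + 0)² = (6 + 5*D)²)
((-55 + 13)² - 1*(-41024))*(21046 + d(-1, N(9))) = ((-55 + 13)² - 1*(-41024))*(21046 + (6 + 5*9)²) = ((-42)² + 41024)*(21046 + (6 + 45)²) = (1764 + 41024)*(21046 + 51²) = 42788*(21046 + 2601) = 42788*23647 = 1011807836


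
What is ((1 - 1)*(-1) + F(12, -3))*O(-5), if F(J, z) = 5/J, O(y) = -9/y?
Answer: 3/4 ≈ 0.75000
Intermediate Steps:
((1 - 1)*(-1) + F(12, -3))*O(-5) = ((1 - 1)*(-1) + 5/12)*(-9/(-5)) = (0*(-1) + 5*(1/12))*(-9*(-1/5)) = (0 + 5/12)*(9/5) = (5/12)*(9/5) = 3/4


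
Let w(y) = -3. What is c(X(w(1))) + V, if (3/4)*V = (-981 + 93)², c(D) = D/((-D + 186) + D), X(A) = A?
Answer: 65186303/62 ≈ 1.0514e+6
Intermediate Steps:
c(D) = D/186 (c(D) = D/((186 - D) + D) = D/186)
V = 1051392 (V = 4*(-981 + 93)²/3 = (4/3)*(-888)² = (4/3)*788544 = 1051392)
c(X(w(1))) + V = (1/186)*(-3) + 1051392 = -1/62 + 1051392 = 65186303/62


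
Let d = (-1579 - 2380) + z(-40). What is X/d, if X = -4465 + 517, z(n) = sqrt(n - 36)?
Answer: 15630132/15673757 + 7896*I*sqrt(19)/15673757 ≈ 0.99722 + 0.0021959*I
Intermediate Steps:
z(n) = sqrt(-36 + n)
X = -3948
d = -3959 + 2*I*sqrt(19) (d = (-1579 - 2380) + sqrt(-36 - 40) = -3959 + sqrt(-76) = -3959 + 2*I*sqrt(19) ≈ -3959.0 + 8.7178*I)
X/d = -3948/(-3959 + 2*I*sqrt(19))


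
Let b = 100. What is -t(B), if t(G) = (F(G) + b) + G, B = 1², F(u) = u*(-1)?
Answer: -100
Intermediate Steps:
F(u) = -u
B = 1
t(G) = 100 (t(G) = (-G + 100) + G = (100 - G) + G = 100)
-t(B) = -1*100 = -100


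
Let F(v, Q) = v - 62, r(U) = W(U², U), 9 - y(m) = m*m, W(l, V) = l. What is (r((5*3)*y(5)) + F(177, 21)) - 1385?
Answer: 56330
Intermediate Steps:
y(m) = 9 - m² (y(m) = 9 - m*m = 9 - m²)
r(U) = U²
F(v, Q) = -62 + v
(r((5*3)*y(5)) + F(177, 21)) - 1385 = (((5*3)*(9 - 1*5²))² + (-62 + 177)) - 1385 = ((15*(9 - 1*25))² + 115) - 1385 = ((15*(9 - 25))² + 115) - 1385 = ((15*(-16))² + 115) - 1385 = ((-240)² + 115) - 1385 = (57600 + 115) - 1385 = 57715 - 1385 = 56330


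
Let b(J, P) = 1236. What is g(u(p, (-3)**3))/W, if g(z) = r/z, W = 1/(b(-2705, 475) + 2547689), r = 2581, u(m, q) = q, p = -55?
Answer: -6578775425/27 ≈ -2.4366e+8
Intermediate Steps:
W = 1/2548925 (W = 1/(1236 + 2547689) = 1/2548925 ≈ 3.9232e-7)
g(z) = 2581/z
g(u(p, (-3)**3))/W = (2581/((-3)**3))/(1/2548925) = (2581/(-27))*2548925 = (2581*(-1/27))*2548925 = -2581/27*2548925 = -6578775425/27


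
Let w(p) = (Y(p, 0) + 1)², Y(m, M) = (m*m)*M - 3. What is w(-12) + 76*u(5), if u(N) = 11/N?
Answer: 856/5 ≈ 171.20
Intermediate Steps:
Y(m, M) = -3 + M*m² (Y(m, M) = m²*M - 3 = M*m² - 3 = -3 + M*m²)
w(p) = 4 (w(p) = ((-3 + 0*p²) + 1)² = ((-3 + 0) + 1)² = (-3 + 1)² = (-2)² = 4)
w(-12) + 76*u(5) = 4 + 76*(11/5) = 4 + 836/5 = 856/5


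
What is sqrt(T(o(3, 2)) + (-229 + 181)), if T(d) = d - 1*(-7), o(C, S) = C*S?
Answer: I*sqrt(35) ≈ 5.9161*I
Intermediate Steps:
T(d) = 7 + d (T(d) = d + 7 = 7 + d)
sqrt(T(o(3, 2)) + (-229 + 181)) = sqrt((7 + 3*2) + (-229 + 181)) = sqrt((7 + 6) - 48) = sqrt(13 - 48) = sqrt(-35) = I*sqrt(35)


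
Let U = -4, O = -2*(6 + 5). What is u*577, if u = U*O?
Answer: 50776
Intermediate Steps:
O = -22 (O = -2*11 = -22)
u = 88 (u = -4*(-22) = 88)
u*577 = 88*577 = 50776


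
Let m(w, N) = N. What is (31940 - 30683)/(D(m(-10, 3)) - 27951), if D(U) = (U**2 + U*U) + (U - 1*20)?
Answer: -1257/27950 ≈ -0.044973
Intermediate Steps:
D(U) = -20 + U + 2*U**2 (D(U) = (U**2 + U**2) + (U - 20) = 2*U**2 + (-20 + U) = -20 + U + 2*U**2)
(31940 - 30683)/(D(m(-10, 3)) - 27951) = (31940 - 30683)/((-20 + 3 + 2*3**2) - 27951) = 1257/((-20 + 3 + 2*9) - 27951) = 1257/((-20 + 3 + 18) - 27951) = 1257/(1 - 27951) = 1257/(-27950) = 1257*(-1/27950) = -1257/27950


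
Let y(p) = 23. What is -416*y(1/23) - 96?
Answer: -9664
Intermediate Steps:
-416*y(1/23) - 96 = -416*23 - 96 = -9568 - 96 = -9664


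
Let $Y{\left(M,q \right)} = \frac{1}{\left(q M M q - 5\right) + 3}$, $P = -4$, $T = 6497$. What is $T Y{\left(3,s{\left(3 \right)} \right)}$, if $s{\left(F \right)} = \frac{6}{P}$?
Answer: $356$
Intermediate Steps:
$s{\left(F \right)} = - \frac{3}{2}$ ($s{\left(F \right)} = \frac{6}{-4} = 6 \left(- \frac{1}{4}\right) = - \frac{3}{2}$)
$Y{\left(M,q \right)} = \frac{1}{-2 + M^{2} q^{2}}$ ($Y{\left(M,q \right)} = \frac{1}{\left(M q M q - 5\right) + 3} = \frac{1}{\left(q M^{2} q - 5\right) + 3} = \frac{1}{\left(M^{2} q^{2} - 5\right) + 3} = \frac{1}{\left(-5 + M^{2} q^{2}\right) + 3} = \frac{1}{-2 + M^{2} q^{2}}$)
$T Y{\left(3,s{\left(3 \right)} \right)} = \frac{6497}{-2 + 3^{2} \left(- \frac{3}{2}\right)^{2}} = \frac{6497}{-2 + 9 \cdot \frac{9}{4}} = \frac{6497}{-2 + \frac{81}{4}} = \frac{6497}{\frac{73}{4}} = 6497 \cdot \frac{4}{73} = 356$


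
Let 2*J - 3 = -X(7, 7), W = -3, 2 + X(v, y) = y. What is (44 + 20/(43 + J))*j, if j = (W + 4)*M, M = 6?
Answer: 1868/7 ≈ 266.86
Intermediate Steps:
X(v, y) = -2 + y
J = -1 (J = 3/2 + (-(-2 + 7))/2 = 3/2 + (-1*5)/2 = 3/2 + (½)*(-5) = 3/2 - 5/2 = -1)
j = 6 (j = (-3 + 4)*6 = 1*6 = 6)
(44 + 20/(43 + J))*j = (44 + 20/(43 - 1))*6 = (44 + 20/42)*6 = (44 + 20*(1/42))*6 = (44 + 10/21)*6 = (934/21)*6 = 1868/7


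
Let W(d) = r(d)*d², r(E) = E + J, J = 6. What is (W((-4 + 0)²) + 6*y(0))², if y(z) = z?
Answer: 31719424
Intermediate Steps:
r(E) = 6 + E (r(E) = E + 6 = 6 + E)
W(d) = d²*(6 + d) (W(d) = (6 + d)*d² = d²*(6 + d))
(W((-4 + 0)²) + 6*y(0))² = (((-4 + 0)²)²*(6 + (-4 + 0)²) + 6*0)² = (((-4)²)²*(6 + (-4)²) + 0)² = (16²*(6 + 16) + 0)² = (256*22 + 0)² = (5632 + 0)² = 5632² = 31719424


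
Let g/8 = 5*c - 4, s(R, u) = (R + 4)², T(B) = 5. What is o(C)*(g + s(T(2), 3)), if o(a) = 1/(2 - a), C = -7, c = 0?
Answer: 49/9 ≈ 5.4444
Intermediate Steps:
s(R, u) = (4 + R)²
g = -32 (g = 8*(5*0 - 4) = 8*(0 - 4) = 8*(-4) = -32)
o(C)*(g + s(T(2), 3)) = (-1/(-2 - 7))*(-32 + (4 + 5)²) = (-1/(-9))*(-32 + 9²) = (-1*(-⅑))*(-32 + 81) = (⅑)*49 = 49/9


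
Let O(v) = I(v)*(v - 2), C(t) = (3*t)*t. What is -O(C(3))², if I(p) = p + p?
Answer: -1822500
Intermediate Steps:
I(p) = 2*p
C(t) = 3*t²
O(v) = 2*v*(-2 + v) (O(v) = (2*v)*(v - 2) = (2*v)*(-2 + v) = 2*v*(-2 + v))
-O(C(3))² = -(2*(3*3²)*(-2 + 3*3²))² = -(2*(3*9)*(-2 + 3*9))² = -(2*27*(-2 + 27))² = -(2*27*25)² = -1*1350² = -1*1822500 = -1822500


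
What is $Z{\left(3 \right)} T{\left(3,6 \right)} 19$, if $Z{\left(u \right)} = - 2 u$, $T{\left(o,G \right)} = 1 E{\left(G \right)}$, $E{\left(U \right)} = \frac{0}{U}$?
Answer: $0$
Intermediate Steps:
$E{\left(U \right)} = 0$
$T{\left(o,G \right)} = 0$ ($T{\left(o,G \right)} = 1 \cdot 0 = 0$)
$Z{\left(3 \right)} T{\left(3,6 \right)} 19 = \left(-2\right) 3 \cdot 0 \cdot 19 = \left(-6\right) 0 \cdot 19 = 0 \cdot 19 = 0$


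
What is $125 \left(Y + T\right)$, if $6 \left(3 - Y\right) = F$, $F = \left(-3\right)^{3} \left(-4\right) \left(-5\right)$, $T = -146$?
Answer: $-6625$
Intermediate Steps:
$F = -540$ ($F = \left(-27\right) \left(-4\right) \left(-5\right) = 108 \left(-5\right) = -540$)
$Y = 93$ ($Y = 3 - -90 = 3 + 90 = 93$)
$125 \left(Y + T\right) = 125 \left(93 - 146\right) = 125 \left(-53\right) = -6625$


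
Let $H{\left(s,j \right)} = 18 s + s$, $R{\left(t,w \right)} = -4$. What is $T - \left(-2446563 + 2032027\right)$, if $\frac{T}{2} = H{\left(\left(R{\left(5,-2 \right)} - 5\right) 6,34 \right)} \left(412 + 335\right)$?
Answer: $-1118308$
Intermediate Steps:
$H{\left(s,j \right)} = 19 s$
$T = -1532844$ ($T = 2 \cdot 19 \left(-4 - 5\right) 6 \left(412 + 335\right) = 2 \cdot 19 \left(\left(-9\right) 6\right) 747 = 2 \cdot 19 \left(-54\right) 747 = 2 \left(\left(-1026\right) 747\right) = 2 \left(-766422\right) = -1532844$)
$T - \left(-2446563 + 2032027\right) = -1532844 - \left(-2446563 + 2032027\right) = -1532844 - -414536 = -1532844 + 414536 = -1118308$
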